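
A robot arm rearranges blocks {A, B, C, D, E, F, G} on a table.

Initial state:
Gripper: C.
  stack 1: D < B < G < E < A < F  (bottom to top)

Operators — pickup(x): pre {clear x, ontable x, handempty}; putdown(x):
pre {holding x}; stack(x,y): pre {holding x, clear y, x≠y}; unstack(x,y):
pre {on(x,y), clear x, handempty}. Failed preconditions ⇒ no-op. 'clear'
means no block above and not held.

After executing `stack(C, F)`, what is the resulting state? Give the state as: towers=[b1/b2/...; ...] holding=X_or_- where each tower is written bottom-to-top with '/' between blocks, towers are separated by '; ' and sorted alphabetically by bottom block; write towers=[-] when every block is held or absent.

before: towers=[D/B/G/E/A/F] holding=C
pre[stack(C, F)]: holding(C) ✓, clear(F) ✓, C≠F ✓
all met → apply stack(C, F)
after:  towers=[D/B/G/E/A/F/C] holding=-

towers=[D/B/G/E/A/F/C] holding=-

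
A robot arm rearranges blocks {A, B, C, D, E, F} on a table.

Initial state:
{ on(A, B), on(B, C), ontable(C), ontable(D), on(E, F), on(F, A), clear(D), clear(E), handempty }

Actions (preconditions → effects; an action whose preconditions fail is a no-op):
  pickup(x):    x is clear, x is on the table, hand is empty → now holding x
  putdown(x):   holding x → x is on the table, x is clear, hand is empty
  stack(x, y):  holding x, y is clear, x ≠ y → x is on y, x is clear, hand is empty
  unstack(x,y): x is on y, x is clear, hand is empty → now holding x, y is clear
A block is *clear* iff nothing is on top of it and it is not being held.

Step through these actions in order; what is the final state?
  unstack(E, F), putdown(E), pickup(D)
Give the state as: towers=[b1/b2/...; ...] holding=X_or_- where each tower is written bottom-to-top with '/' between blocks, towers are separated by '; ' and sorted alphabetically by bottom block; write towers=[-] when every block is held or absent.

step 1 (unstack(E, F)): towers=[C/B/A/F; D] holding=E
step 2 (putdown(E)): towers=[C/B/A/F; D; E] holding=-
step 3 (pickup(D)): towers=[C/B/A/F; E] holding=D

towers=[C/B/A/F; E] holding=D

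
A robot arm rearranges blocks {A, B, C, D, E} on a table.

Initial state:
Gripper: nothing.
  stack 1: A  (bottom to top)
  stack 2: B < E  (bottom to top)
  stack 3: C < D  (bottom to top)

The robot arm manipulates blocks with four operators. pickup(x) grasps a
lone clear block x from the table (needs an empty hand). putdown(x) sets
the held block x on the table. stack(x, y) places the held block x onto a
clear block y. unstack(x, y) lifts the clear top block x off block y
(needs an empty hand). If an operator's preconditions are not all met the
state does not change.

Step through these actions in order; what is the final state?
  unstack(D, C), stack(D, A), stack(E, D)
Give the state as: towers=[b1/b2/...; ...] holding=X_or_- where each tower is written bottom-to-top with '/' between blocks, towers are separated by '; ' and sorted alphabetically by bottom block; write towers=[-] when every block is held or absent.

step 1 (unstack(D, C)): towers=[A; B/E; C] holding=D
step 2 (stack(D, A)): towers=[A/D; B/E; C] holding=-
step 3 (stack(E, D)) [no-op]: towers=[A/D; B/E; C] holding=-

towers=[A/D; B/E; C] holding=-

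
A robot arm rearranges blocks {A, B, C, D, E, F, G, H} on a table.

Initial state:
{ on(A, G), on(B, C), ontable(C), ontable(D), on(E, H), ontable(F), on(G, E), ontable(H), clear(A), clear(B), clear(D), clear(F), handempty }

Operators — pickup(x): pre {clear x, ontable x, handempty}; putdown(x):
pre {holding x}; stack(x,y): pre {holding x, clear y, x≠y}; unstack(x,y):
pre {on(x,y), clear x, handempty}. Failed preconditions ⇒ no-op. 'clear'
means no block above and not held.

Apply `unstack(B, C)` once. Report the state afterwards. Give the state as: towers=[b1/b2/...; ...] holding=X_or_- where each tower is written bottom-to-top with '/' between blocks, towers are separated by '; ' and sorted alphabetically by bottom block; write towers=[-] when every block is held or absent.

before: towers=[C/B; D; F; H/E/G/A] holding=-
pre[unstack(B, C)]: on(B,C) yes, clear(B) yes, handempty yes
all met → apply unstack(B, C)
after:  towers=[C; D; F; H/E/G/A] holding=B

towers=[C; D; F; H/E/G/A] holding=B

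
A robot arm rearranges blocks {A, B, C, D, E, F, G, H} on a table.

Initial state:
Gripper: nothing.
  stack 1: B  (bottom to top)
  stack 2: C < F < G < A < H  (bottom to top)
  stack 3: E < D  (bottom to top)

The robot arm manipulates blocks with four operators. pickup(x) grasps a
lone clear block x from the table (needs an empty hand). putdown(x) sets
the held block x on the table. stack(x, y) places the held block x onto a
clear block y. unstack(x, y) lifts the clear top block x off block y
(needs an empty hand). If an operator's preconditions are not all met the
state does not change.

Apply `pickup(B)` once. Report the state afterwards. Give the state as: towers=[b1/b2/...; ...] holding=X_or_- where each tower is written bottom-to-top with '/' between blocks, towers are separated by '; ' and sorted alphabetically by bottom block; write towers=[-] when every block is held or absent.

towers=[C/F/G/A/H; E/D] holding=B

before: towers=[B; C/F/G/A/H; E/D] holding=-
pre[pickup(B)]: clear(B) ok, ontable(B) ok, handempty ok
all met → apply pickup(B)
after:  towers=[C/F/G/A/H; E/D] holding=B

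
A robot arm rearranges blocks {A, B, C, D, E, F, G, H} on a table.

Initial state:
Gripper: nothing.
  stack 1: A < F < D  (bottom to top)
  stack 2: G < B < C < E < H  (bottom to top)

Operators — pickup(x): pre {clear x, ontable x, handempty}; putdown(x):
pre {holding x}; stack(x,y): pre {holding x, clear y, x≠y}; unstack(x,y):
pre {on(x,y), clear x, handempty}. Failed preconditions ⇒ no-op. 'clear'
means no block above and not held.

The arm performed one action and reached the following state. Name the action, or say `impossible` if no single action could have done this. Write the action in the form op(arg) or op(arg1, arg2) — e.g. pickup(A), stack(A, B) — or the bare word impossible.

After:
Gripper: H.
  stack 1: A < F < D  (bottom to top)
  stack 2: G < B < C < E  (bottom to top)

target: towers=[A/F/D; G/B/C/E] holding=H
     unstack(H, E) → towers=[A/F/D; G/B/C/E] holding=H  ← match
     unstack(D, F) → towers=[A/F; G/B/C/E/H] holding=D

unstack(H, E)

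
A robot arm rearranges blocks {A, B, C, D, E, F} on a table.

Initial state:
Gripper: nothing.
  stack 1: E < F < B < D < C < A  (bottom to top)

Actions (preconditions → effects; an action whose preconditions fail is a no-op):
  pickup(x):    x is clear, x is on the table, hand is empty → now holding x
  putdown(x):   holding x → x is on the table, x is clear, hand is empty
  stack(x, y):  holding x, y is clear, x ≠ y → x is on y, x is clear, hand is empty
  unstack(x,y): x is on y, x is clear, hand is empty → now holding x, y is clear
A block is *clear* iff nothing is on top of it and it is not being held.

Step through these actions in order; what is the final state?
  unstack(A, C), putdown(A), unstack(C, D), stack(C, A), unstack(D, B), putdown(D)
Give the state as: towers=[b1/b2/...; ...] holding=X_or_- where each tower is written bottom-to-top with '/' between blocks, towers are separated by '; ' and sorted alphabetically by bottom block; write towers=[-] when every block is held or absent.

step 1 (unstack(A, C)): towers=[E/F/B/D/C] holding=A
step 2 (putdown(A)): towers=[A; E/F/B/D/C] holding=-
step 3 (unstack(C, D)): towers=[A; E/F/B/D] holding=C
step 4 (stack(C, A)): towers=[A/C; E/F/B/D] holding=-
step 5 (unstack(D, B)): towers=[A/C; E/F/B] holding=D
step 6 (putdown(D)): towers=[A/C; D; E/F/B] holding=-

towers=[A/C; D; E/F/B] holding=-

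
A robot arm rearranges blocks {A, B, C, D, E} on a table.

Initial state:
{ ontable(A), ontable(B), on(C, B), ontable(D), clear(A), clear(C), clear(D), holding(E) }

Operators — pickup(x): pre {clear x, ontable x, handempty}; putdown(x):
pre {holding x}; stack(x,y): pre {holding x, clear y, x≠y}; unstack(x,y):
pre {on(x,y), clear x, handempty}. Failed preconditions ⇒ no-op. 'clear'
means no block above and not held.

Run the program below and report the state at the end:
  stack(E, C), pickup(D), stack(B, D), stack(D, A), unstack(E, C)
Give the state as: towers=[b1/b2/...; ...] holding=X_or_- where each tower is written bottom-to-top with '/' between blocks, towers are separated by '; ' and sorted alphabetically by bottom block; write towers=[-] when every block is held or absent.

towers=[A/D; B/C] holding=E

step 1 (stack(E, C)): towers=[A; B/C/E; D] holding=-
step 2 (pickup(D)): towers=[A; B/C/E] holding=D
step 3 (stack(B, D)) [no-op]: towers=[A; B/C/E] holding=D
step 4 (stack(D, A)): towers=[A/D; B/C/E] holding=-
step 5 (unstack(E, C)): towers=[A/D; B/C] holding=E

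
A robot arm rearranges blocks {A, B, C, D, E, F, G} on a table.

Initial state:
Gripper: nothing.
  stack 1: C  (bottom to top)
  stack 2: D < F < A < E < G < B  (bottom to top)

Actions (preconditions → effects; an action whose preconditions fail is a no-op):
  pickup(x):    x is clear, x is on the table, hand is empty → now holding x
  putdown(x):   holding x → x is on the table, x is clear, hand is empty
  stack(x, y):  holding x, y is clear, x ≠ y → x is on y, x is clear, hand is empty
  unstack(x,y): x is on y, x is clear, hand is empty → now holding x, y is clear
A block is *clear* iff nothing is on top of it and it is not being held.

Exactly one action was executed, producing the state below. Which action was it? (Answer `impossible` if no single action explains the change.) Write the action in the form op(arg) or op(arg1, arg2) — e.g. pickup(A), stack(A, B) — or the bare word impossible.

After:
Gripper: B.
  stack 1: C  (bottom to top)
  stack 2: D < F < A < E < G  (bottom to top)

unstack(B, G)

target: towers=[C; D/F/A/E/G] holding=B
     unstack(B, G) → towers=[C; D/F/A/E/G] holding=B  ← match
         pickup(C) → towers=[D/F/A/E/G/B] holding=C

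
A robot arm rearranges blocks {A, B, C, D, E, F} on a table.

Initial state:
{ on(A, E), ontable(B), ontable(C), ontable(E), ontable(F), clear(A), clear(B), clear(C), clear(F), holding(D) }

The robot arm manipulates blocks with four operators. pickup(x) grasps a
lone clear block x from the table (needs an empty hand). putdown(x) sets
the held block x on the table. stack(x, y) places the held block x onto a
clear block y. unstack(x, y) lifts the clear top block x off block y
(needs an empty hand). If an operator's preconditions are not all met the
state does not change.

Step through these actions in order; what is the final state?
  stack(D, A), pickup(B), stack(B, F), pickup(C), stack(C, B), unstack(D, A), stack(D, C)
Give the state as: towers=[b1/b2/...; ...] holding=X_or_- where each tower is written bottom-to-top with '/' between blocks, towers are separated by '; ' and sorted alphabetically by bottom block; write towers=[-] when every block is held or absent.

step 1 (stack(D, A)): towers=[B; C; E/A/D; F] holding=-
step 2 (pickup(B)): towers=[C; E/A/D; F] holding=B
step 3 (stack(B, F)): towers=[C; E/A/D; F/B] holding=-
step 4 (pickup(C)): towers=[E/A/D; F/B] holding=C
step 5 (stack(C, B)): towers=[E/A/D; F/B/C] holding=-
step 6 (unstack(D, A)): towers=[E/A; F/B/C] holding=D
step 7 (stack(D, C)): towers=[E/A; F/B/C/D] holding=-

towers=[E/A; F/B/C/D] holding=-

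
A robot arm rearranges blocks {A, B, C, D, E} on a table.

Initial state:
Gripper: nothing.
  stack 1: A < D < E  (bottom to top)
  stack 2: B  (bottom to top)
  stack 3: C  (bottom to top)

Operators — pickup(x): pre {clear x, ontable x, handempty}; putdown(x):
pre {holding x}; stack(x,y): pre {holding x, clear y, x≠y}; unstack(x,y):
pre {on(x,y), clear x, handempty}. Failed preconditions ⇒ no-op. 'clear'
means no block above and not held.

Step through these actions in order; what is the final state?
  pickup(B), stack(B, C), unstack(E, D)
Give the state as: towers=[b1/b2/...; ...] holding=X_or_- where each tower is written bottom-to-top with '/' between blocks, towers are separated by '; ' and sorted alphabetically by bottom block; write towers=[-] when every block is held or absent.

towers=[A/D; C/B] holding=E

step 1 (pickup(B)): towers=[A/D/E; C] holding=B
step 2 (stack(B, C)): towers=[A/D/E; C/B] holding=-
step 3 (unstack(E, D)): towers=[A/D; C/B] holding=E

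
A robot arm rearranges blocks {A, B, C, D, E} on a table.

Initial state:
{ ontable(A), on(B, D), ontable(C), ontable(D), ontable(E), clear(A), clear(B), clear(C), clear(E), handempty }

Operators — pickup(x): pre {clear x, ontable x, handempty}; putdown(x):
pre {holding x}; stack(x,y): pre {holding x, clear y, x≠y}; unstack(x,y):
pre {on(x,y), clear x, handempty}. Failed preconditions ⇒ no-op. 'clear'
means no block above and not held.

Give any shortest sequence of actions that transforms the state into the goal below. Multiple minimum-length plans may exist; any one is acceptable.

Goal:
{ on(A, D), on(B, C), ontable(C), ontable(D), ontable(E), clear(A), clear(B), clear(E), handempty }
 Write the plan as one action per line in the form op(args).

step 1 (unstack(B, D)): towers=[A; C; D; E] holding=B
step 2 (stack(B, C)): towers=[A; C/B; D; E] holding=-
step 3 (pickup(A)): towers=[C/B; D; E] holding=A
step 4 (stack(A, D)): towers=[C/B; D/A; E] holding=-
goal check: towers=[C/B; D/A; E] holding=- — reached (length 4, optimal by BFS)

unstack(B, D)
stack(B, C)
pickup(A)
stack(A, D)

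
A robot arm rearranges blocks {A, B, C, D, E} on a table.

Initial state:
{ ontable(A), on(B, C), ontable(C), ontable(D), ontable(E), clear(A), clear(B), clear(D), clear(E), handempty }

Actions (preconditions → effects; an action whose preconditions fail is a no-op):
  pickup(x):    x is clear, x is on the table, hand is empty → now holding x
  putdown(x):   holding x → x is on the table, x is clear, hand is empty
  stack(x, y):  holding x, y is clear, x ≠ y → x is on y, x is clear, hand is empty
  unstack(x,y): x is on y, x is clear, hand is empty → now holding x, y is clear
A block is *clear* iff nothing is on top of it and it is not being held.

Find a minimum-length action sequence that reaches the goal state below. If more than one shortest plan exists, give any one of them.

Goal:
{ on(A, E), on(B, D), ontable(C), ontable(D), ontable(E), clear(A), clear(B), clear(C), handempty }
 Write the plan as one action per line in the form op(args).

unstack(B, C)
stack(B, D)
pickup(A)
stack(A, E)

step 1 (unstack(B, C)): towers=[A; C; D; E] holding=B
step 2 (stack(B, D)): towers=[A; C; D/B; E] holding=-
step 3 (pickup(A)): towers=[C; D/B; E] holding=A
step 4 (stack(A, E)): towers=[C; D/B; E/A] holding=-
goal check: towers=[C; D/B; E/A] holding=- — reached (length 4, optimal by BFS)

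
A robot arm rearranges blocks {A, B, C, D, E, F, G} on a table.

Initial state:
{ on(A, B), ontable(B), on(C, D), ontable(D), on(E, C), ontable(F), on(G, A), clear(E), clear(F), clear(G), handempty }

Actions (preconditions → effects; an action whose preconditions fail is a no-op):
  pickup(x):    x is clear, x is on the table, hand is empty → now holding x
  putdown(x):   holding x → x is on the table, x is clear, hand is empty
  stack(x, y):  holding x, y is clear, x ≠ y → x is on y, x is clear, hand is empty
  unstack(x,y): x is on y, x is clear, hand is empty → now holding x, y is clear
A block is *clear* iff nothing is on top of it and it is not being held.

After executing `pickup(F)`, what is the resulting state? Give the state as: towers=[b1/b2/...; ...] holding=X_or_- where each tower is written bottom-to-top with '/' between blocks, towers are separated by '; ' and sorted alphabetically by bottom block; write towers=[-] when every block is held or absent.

before: towers=[B/A/G; D/C/E; F] holding=-
pre[pickup(F)]: clear(F) ✓, ontable(F) ✓, handempty ✓
all met → apply pickup(F)
after:  towers=[B/A/G; D/C/E] holding=F

towers=[B/A/G; D/C/E] holding=F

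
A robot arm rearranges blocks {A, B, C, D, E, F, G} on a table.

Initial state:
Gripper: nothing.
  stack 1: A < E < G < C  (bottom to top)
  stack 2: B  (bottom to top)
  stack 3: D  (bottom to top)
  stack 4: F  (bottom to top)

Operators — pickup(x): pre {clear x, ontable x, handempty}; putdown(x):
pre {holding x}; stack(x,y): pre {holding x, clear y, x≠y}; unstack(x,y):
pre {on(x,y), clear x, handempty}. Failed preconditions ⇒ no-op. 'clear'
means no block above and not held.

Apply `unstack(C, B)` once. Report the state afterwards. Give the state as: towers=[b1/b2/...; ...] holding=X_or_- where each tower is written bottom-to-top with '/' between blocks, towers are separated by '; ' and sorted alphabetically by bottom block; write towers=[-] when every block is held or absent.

towers=[A/E/G/C; B; D; F] holding=-

before: towers=[A/E/G/C; B; D; F] holding=-
pre[unstack(C, B)]: on(C,B) ✗, clear(C) ✓, handempty ✓
on(C,B) unmet → unstack(C, B) is a no-op
after:  towers=[A/E/G/C; B; D; F] holding=-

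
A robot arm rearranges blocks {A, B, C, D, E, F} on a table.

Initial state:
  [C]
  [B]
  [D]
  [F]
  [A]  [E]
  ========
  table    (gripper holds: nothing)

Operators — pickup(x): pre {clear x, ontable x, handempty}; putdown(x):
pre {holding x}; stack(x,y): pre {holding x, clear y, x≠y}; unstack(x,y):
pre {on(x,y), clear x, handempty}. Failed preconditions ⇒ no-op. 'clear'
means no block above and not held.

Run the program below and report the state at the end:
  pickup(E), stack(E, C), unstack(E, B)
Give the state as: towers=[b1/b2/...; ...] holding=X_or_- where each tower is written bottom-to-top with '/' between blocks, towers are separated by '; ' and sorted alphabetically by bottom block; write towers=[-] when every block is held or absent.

step 1 (pickup(E)): towers=[A/F/D/B/C] holding=E
step 2 (stack(E, C)): towers=[A/F/D/B/C/E] holding=-
step 3 (unstack(E, B)) [no-op]: towers=[A/F/D/B/C/E] holding=-

towers=[A/F/D/B/C/E] holding=-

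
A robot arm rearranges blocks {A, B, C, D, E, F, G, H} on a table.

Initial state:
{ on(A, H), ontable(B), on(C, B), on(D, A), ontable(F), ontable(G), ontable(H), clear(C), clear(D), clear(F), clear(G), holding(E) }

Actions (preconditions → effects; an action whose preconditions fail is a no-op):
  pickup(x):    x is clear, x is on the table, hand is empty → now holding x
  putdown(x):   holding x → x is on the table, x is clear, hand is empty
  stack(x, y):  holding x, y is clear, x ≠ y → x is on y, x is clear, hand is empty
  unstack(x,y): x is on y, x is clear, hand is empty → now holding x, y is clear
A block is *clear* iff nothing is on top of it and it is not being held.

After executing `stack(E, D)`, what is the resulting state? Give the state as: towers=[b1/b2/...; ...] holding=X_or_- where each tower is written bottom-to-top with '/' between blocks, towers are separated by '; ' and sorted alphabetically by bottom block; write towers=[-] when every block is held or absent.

before: towers=[B/C; F; G; H/A/D] holding=E
pre[stack(E, D)]: holding(E) ✓, clear(D) ✓, E≠D ✓
all met → apply stack(E, D)
after:  towers=[B/C; F; G; H/A/D/E] holding=-

towers=[B/C; F; G; H/A/D/E] holding=-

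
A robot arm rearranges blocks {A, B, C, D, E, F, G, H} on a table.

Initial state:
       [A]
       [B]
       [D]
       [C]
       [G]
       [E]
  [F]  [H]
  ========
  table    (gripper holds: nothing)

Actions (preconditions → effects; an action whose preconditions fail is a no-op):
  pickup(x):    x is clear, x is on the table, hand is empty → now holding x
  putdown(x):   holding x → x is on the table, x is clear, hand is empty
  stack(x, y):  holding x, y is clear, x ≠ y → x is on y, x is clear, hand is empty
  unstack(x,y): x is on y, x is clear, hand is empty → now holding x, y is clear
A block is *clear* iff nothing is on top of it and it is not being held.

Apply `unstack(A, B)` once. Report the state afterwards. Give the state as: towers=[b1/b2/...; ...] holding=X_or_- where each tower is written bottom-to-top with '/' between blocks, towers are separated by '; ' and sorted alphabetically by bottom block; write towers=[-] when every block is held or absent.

before: towers=[F; H/E/G/C/D/B/A] holding=-
pre[unstack(A, B)]: on(A,B) ok, clear(A) ok, handempty ok
all met → apply unstack(A, B)
after:  towers=[F; H/E/G/C/D/B] holding=A

towers=[F; H/E/G/C/D/B] holding=A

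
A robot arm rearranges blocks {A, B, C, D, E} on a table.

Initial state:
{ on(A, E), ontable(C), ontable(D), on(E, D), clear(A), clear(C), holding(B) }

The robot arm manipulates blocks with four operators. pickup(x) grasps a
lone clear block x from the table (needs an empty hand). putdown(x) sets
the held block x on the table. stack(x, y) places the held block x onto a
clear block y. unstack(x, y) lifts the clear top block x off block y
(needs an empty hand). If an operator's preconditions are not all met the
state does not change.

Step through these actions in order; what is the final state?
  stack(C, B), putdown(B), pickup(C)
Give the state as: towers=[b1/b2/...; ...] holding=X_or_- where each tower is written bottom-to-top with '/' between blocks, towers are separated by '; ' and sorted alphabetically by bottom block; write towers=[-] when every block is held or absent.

step 1 (stack(C, B)) [no-op]: towers=[C; D/E/A] holding=B
step 2 (putdown(B)): towers=[B; C; D/E/A] holding=-
step 3 (pickup(C)): towers=[B; D/E/A] holding=C

towers=[B; D/E/A] holding=C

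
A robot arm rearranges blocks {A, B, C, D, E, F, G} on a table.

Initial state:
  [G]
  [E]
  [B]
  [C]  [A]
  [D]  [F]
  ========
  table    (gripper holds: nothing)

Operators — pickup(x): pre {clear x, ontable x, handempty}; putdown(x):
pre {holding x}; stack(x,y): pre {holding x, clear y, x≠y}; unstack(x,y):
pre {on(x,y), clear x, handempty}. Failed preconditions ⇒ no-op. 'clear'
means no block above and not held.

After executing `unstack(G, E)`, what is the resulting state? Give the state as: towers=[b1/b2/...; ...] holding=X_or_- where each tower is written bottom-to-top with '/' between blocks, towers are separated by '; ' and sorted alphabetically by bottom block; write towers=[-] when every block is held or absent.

before: towers=[D/C/B/E/G; F/A] holding=-
pre[unstack(G, E)]: on(G,E) yes, clear(G) yes, handempty yes
all met → apply unstack(G, E)
after:  towers=[D/C/B/E; F/A] holding=G

towers=[D/C/B/E; F/A] holding=G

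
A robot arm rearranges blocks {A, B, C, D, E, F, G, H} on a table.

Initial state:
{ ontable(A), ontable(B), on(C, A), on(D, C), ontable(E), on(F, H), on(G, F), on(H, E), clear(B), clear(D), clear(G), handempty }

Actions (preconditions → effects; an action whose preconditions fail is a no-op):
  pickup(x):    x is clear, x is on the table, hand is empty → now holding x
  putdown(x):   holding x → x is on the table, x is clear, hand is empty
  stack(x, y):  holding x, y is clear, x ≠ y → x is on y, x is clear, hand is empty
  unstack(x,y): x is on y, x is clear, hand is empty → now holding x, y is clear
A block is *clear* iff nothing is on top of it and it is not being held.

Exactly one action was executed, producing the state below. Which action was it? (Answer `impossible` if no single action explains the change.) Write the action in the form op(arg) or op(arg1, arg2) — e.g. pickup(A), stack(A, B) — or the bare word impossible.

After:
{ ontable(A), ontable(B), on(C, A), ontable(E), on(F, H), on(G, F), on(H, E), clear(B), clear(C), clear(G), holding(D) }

unstack(D, C)

target: towers=[A/C; B; E/H/F/G] holding=D
     unstack(G, F) → towers=[A/C/D; B; E/H/F] holding=G
         pickup(B) → towers=[A/C/D; E/H/F/G] holding=B
     unstack(D, C) → towers=[A/C; B; E/H/F/G] holding=D  ← match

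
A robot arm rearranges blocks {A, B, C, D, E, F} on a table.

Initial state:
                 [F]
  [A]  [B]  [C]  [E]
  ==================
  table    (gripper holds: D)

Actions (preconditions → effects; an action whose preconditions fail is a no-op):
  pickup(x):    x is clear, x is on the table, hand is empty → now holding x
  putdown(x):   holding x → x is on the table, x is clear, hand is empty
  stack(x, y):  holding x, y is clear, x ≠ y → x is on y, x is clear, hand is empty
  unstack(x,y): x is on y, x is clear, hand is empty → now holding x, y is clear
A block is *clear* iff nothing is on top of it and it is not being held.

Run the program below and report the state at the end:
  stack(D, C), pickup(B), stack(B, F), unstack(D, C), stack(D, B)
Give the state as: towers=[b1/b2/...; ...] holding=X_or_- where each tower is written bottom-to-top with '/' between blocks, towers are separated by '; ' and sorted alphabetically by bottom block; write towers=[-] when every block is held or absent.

towers=[A; C; E/F/B/D] holding=-

step 1 (stack(D, C)): towers=[A; B; C/D; E/F] holding=-
step 2 (pickup(B)): towers=[A; C/D; E/F] holding=B
step 3 (stack(B, F)): towers=[A; C/D; E/F/B] holding=-
step 4 (unstack(D, C)): towers=[A; C; E/F/B] holding=D
step 5 (stack(D, B)): towers=[A; C; E/F/B/D] holding=-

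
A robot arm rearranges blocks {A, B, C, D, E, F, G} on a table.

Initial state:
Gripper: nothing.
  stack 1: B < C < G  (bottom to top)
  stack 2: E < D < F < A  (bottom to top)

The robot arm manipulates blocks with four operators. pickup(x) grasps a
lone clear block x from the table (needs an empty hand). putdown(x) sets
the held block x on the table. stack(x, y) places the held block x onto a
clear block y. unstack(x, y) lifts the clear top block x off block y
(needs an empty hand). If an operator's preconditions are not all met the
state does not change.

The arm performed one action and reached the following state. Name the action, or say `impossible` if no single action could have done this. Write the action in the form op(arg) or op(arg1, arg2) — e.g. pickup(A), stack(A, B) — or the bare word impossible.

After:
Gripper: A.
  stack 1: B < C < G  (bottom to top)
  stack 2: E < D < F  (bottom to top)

target: towers=[B/C/G; E/D/F] holding=A
     unstack(G, C) → towers=[B/C; E/D/F/A] holding=G
     unstack(A, F) → towers=[B/C/G; E/D/F] holding=A  ← match

unstack(A, F)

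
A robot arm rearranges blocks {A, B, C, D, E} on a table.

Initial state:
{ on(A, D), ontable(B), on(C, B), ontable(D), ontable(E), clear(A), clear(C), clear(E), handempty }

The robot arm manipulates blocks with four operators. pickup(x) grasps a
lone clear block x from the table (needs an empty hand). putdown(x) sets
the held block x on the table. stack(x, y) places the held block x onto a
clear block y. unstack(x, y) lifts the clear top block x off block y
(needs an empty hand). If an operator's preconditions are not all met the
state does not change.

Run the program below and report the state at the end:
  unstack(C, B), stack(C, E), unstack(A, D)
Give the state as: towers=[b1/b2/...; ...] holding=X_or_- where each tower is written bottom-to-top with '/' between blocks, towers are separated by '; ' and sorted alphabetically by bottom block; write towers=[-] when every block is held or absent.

towers=[B; D; E/C] holding=A

step 1 (unstack(C, B)): towers=[B; D/A; E] holding=C
step 2 (stack(C, E)): towers=[B; D/A; E/C] holding=-
step 3 (unstack(A, D)): towers=[B; D; E/C] holding=A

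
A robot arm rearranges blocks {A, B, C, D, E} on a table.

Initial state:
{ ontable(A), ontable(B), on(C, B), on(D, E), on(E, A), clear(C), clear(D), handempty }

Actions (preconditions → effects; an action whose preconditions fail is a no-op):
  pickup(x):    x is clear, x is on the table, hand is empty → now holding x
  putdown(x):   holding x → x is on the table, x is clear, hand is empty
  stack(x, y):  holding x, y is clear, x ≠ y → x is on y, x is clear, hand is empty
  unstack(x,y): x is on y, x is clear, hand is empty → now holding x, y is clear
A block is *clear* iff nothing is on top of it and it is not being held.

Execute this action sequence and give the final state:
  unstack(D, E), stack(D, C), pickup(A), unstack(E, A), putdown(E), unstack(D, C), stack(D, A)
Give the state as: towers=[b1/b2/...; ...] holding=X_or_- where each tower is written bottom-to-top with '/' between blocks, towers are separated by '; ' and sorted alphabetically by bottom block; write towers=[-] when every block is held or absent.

towers=[A/D; B/C; E] holding=-

step 1 (unstack(D, E)): towers=[A/E; B/C] holding=D
step 2 (stack(D, C)): towers=[A/E; B/C/D] holding=-
step 3 (pickup(A)) [no-op]: towers=[A/E; B/C/D] holding=-
step 4 (unstack(E, A)): towers=[A; B/C/D] holding=E
step 5 (putdown(E)): towers=[A; B/C/D; E] holding=-
step 6 (unstack(D, C)): towers=[A; B/C; E] holding=D
step 7 (stack(D, A)): towers=[A/D; B/C; E] holding=-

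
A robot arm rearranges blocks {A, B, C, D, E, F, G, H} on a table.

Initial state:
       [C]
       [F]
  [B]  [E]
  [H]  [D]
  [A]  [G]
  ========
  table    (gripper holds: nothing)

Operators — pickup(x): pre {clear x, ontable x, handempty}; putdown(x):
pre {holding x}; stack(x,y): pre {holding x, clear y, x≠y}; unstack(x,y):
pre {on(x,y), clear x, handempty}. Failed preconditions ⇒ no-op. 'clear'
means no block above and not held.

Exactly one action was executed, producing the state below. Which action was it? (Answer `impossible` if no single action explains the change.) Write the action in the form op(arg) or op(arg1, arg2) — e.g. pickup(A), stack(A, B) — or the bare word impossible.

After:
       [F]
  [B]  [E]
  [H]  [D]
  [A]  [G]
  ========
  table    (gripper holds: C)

unstack(C, F)

target: towers=[A/H/B; G/D/E/F] holding=C
     unstack(B, H) → towers=[A/H; G/D/E/F/C] holding=B
     unstack(C, F) → towers=[A/H/B; G/D/E/F] holding=C  ← match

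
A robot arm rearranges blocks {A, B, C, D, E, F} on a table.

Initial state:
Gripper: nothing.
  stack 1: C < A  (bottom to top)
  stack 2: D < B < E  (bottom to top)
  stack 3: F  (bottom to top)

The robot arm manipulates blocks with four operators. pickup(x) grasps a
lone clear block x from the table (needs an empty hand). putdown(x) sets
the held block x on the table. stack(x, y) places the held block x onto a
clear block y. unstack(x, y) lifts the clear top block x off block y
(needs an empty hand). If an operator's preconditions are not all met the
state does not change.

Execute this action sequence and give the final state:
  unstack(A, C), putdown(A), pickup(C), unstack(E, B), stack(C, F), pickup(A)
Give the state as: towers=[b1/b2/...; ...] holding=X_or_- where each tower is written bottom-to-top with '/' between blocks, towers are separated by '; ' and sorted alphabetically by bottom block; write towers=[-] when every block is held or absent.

towers=[D/B/E; F/C] holding=A

step 1 (unstack(A, C)): towers=[C; D/B/E; F] holding=A
step 2 (putdown(A)): towers=[A; C; D/B/E; F] holding=-
step 3 (pickup(C)): towers=[A; D/B/E; F] holding=C
step 4 (unstack(E, B)) [no-op]: towers=[A; D/B/E; F] holding=C
step 5 (stack(C, F)): towers=[A; D/B/E; F/C] holding=-
step 6 (pickup(A)): towers=[D/B/E; F/C] holding=A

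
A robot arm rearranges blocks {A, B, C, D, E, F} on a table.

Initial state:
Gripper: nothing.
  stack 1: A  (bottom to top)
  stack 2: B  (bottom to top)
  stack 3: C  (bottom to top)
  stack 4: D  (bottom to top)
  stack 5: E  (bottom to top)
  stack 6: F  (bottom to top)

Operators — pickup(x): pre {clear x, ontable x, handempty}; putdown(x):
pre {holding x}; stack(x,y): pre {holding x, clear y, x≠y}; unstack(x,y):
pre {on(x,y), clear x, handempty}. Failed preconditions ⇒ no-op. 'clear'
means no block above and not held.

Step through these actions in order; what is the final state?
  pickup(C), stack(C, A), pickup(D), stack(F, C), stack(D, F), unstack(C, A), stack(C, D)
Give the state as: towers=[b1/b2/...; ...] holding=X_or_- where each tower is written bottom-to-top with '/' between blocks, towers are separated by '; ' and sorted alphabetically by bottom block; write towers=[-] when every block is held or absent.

step 1 (pickup(C)): towers=[A; B; D; E; F] holding=C
step 2 (stack(C, A)): towers=[A/C; B; D; E; F] holding=-
step 3 (pickup(D)): towers=[A/C; B; E; F] holding=D
step 4 (stack(F, C)) [no-op]: towers=[A/C; B; E; F] holding=D
step 5 (stack(D, F)): towers=[A/C; B; E; F/D] holding=-
step 6 (unstack(C, A)): towers=[A; B; E; F/D] holding=C
step 7 (stack(C, D)): towers=[A; B; E; F/D/C] holding=-

towers=[A; B; E; F/D/C] holding=-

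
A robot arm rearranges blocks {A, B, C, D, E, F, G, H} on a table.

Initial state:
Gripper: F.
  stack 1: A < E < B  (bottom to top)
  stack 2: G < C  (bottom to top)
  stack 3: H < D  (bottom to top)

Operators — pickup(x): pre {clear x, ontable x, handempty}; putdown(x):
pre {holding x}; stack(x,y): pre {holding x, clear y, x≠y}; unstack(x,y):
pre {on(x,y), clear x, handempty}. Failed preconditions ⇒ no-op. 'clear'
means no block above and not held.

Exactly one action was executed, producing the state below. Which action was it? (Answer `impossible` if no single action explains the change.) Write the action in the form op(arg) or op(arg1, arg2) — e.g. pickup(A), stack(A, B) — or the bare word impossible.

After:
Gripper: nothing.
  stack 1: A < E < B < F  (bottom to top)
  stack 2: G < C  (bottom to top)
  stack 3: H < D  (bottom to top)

target: towers=[A/E/B/F; G/C; H/D] holding=-
        putdown(F) → towers=[A/E/B; F; G/C; H/D] holding=-
       stack(F, B) → towers=[A/E/B/F; G/C; H/D] holding=-  ← match
       stack(F, D) → towers=[A/E/B; G/C; H/D/F] holding=-
       stack(F, C) → towers=[A/E/B; G/C/F; H/D] holding=-

stack(F, B)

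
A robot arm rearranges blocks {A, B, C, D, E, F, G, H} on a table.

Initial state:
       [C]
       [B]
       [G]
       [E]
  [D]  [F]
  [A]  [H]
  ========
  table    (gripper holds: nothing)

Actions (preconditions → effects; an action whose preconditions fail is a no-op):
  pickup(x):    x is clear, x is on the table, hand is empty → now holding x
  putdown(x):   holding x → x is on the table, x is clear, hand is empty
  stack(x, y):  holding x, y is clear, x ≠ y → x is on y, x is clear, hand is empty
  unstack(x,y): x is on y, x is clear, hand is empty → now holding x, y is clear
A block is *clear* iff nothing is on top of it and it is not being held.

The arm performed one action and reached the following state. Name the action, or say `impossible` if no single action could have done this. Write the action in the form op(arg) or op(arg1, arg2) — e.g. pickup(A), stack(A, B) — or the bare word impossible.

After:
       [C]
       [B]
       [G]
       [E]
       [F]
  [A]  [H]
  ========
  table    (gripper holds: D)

target: towers=[A; H/F/E/G/B/C] holding=D
     unstack(D, A) → towers=[A; H/F/E/G/B/C] holding=D  ← match
     unstack(C, B) → towers=[A/D; H/F/E/G/B] holding=C

unstack(D, A)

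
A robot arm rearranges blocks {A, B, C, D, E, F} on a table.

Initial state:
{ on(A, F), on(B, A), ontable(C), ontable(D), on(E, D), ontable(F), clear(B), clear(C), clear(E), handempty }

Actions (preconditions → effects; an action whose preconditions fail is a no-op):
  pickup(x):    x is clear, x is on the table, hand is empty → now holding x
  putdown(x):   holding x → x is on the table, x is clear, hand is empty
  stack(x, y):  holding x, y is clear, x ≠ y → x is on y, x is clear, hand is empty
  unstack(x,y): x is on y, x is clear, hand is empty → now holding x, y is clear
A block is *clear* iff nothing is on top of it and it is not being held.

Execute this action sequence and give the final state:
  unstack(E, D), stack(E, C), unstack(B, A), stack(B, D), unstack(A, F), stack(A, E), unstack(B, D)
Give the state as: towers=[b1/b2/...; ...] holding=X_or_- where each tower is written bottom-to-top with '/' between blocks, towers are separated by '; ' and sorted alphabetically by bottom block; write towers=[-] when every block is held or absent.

towers=[C/E/A; D; F] holding=B

step 1 (unstack(E, D)): towers=[C; D; F/A/B] holding=E
step 2 (stack(E, C)): towers=[C/E; D; F/A/B] holding=-
step 3 (unstack(B, A)): towers=[C/E; D; F/A] holding=B
step 4 (stack(B, D)): towers=[C/E; D/B; F/A] holding=-
step 5 (unstack(A, F)): towers=[C/E; D/B; F] holding=A
step 6 (stack(A, E)): towers=[C/E/A; D/B; F] holding=-
step 7 (unstack(B, D)): towers=[C/E/A; D; F] holding=B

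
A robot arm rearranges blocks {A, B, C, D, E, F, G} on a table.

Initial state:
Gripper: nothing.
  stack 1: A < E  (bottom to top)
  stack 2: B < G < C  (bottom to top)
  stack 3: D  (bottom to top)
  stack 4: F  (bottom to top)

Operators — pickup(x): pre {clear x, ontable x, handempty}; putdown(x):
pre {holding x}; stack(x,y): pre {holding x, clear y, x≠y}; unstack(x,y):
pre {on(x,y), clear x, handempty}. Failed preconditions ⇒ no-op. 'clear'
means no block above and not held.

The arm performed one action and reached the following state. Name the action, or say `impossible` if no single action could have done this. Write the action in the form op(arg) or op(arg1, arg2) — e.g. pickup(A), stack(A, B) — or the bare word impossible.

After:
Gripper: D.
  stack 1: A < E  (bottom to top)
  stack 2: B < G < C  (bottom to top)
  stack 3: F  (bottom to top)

target: towers=[A/E; B/G/C; F] holding=D
         pickup(F) → towers=[A/E; B/G/C; D] holding=F
         pickup(D) → towers=[A/E; B/G/C; F] holding=D  ← match
     unstack(E, A) → towers=[A; B/G/C; D; F] holding=E
     unstack(C, G) → towers=[A/E; B/G; D; F] holding=C

pickup(D)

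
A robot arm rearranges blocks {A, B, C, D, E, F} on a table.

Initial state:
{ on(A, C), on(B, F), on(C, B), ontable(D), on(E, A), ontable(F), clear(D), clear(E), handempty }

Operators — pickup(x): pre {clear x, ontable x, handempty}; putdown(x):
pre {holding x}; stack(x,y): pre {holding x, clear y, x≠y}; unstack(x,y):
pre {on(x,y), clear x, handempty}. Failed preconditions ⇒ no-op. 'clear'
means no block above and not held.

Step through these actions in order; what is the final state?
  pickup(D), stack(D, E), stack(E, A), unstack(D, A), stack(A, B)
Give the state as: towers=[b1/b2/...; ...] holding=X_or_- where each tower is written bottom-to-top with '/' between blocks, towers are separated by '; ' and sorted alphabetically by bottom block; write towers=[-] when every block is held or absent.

step 1 (pickup(D)): towers=[F/B/C/A/E] holding=D
step 2 (stack(D, E)): towers=[F/B/C/A/E/D] holding=-
step 3 (stack(E, A)) [no-op]: towers=[F/B/C/A/E/D] holding=-
step 4 (unstack(D, A)) [no-op]: towers=[F/B/C/A/E/D] holding=-
step 5 (stack(A, B)) [no-op]: towers=[F/B/C/A/E/D] holding=-

towers=[F/B/C/A/E/D] holding=-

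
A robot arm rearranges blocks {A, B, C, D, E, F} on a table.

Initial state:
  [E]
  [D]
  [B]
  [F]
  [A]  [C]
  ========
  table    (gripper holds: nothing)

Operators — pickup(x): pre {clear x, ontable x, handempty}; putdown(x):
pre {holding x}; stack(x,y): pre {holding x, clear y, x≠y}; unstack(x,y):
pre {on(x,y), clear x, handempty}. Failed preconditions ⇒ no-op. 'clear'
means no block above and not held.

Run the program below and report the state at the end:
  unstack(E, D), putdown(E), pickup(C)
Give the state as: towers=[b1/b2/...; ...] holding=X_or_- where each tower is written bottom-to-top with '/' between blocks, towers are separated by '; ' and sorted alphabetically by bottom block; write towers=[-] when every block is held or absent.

towers=[A/F/B/D; E] holding=C

step 1 (unstack(E, D)): towers=[A/F/B/D; C] holding=E
step 2 (putdown(E)): towers=[A/F/B/D; C; E] holding=-
step 3 (pickup(C)): towers=[A/F/B/D; E] holding=C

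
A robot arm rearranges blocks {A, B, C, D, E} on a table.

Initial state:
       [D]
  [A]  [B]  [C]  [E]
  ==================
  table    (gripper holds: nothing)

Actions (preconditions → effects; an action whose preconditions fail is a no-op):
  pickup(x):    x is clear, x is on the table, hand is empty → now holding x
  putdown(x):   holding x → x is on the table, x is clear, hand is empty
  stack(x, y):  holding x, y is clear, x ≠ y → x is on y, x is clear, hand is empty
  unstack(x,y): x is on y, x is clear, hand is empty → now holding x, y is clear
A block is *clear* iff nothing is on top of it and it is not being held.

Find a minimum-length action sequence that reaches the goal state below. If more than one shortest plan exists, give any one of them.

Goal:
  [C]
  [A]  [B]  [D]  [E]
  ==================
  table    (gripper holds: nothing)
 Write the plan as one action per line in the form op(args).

unstack(D, B)
putdown(D)
pickup(C)
stack(C, A)

step 1 (unstack(D, B)): towers=[A; B; C; E] holding=D
step 2 (putdown(D)): towers=[A; B; C; D; E] holding=-
step 3 (pickup(C)): towers=[A; B; D; E] holding=C
step 4 (stack(C, A)): towers=[A/C; B; D; E] holding=-
goal check: towers=[A/C; B; D; E] holding=- — reached (length 4, optimal by BFS)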